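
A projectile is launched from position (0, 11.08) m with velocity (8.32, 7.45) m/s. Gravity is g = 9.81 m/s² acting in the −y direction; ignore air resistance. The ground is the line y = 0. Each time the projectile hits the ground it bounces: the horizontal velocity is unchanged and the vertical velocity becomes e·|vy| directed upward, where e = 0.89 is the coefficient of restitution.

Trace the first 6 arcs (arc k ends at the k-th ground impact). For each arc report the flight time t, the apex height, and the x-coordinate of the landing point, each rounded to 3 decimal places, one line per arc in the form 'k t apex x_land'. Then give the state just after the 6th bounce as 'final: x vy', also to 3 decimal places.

Arc 1: start y=11.080, vy=7.450 → t=2.443, apex=13.909, x_land=20.329, impact vy=-16.519
  bounce: vy ← 0.89·16.519 = 14.702
Arc 2: start y=0.000, vy=14.702 → t=2.997, apex=11.017, x_land=45.267, impact vy=-14.702
  bounce: vy ← 0.89·14.702 = 13.085
Arc 3: start y=0.000, vy=13.085 → t=2.668, apex=8.727, x_land=67.463, impact vy=-13.085
  bounce: vy ← 0.89·13.085 = 11.646
Arc 4: start y=0.000, vy=11.646 → t=2.374, apex=6.912, x_land=87.216, impact vy=-11.646
  bounce: vy ← 0.89·11.646 = 10.365
Arc 5: start y=0.000, vy=10.365 → t=2.113, apex=5.475, x_land=104.797, impact vy=-10.365
  bounce: vy ← 0.89·10.365 = 9.225
Arc 6: start y=0.000, vy=9.225 → t=1.881, apex=4.337, x_land=120.444, impact vy=-9.225
  bounce: vy ← 0.89·9.225 = 8.210

1 2.443 13.909 20.329
2 2.997 11.017 45.267
3 2.668 8.727 67.463
4 2.374 6.912 87.216
5 2.113 5.475 104.797
6 1.881 4.337 120.444
final: 120.444 8.210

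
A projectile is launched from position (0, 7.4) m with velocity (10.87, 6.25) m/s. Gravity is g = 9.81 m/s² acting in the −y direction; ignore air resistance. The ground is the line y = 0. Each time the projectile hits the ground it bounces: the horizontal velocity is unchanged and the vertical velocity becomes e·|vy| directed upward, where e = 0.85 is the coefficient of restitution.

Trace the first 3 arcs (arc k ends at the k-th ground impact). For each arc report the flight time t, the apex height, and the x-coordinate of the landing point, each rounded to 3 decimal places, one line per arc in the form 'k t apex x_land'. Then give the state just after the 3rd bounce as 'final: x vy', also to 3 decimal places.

1 2.021 9.391 21.966
2 2.352 6.785 47.535
3 1.999 4.902 69.269
final: 69.269 8.336

Arc 1: start y=7.400, vy=6.250 → t=2.021, apex=9.391, x_land=21.966, impact vy=-13.574
  bounce: vy ← 0.85·13.574 = 11.538
Arc 2: start y=0.000, vy=11.538 → t=2.352, apex=6.785, x_land=47.535, impact vy=-11.538
  bounce: vy ← 0.85·11.538 = 9.807
Arc 3: start y=0.000, vy=9.807 → t=1.999, apex=4.902, x_land=69.269, impact vy=-9.807
  bounce: vy ← 0.85·9.807 = 8.336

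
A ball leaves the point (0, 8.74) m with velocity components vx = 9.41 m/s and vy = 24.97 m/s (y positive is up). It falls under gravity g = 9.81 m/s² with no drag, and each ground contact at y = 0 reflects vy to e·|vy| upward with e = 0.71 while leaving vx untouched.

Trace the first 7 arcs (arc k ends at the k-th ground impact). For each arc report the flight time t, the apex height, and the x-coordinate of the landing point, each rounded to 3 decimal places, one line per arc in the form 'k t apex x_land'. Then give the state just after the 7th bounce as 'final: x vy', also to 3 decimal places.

Arc 1: start y=8.740, vy=24.970 → t=5.420, apex=40.519, x_land=50.998, impact vy=-28.195
  bounce: vy ← 0.71·28.195 = 20.019
Arc 2: start y=0.000, vy=20.019 → t=4.081, apex=20.426, x_land=89.403, impact vy=-20.019
  bounce: vy ← 0.71·20.019 = 14.213
Arc 3: start y=0.000, vy=14.213 → t=2.898, apex=10.297, x_land=116.670, impact vy=-14.213
  bounce: vy ← 0.71·14.213 = 10.091
Arc 4: start y=0.000, vy=10.091 → t=2.057, apex=5.190, x_land=136.030, impact vy=-10.091
  bounce: vy ← 0.71·10.091 = 7.165
Arc 5: start y=0.000, vy=7.165 → t=1.461, apex=2.617, x_land=149.775, impact vy=-7.165
  bounce: vy ← 0.71·7.165 = 5.087
Arc 6: start y=0.000, vy=5.087 → t=1.037, apex=1.319, x_land=159.535, impact vy=-5.087
  bounce: vy ← 0.71·5.087 = 3.612
Arc 7: start y=0.000, vy=3.612 → t=0.736, apex=0.665, x_land=166.464, impact vy=-3.612
  bounce: vy ← 0.71·3.612 = 2.564

1 5.420 40.519 50.998
2 4.081 20.426 89.403
3 2.898 10.297 116.670
4 2.057 5.190 136.030
5 1.461 2.617 149.775
6 1.037 1.319 159.535
7 0.736 0.665 166.464
final: 166.464 2.564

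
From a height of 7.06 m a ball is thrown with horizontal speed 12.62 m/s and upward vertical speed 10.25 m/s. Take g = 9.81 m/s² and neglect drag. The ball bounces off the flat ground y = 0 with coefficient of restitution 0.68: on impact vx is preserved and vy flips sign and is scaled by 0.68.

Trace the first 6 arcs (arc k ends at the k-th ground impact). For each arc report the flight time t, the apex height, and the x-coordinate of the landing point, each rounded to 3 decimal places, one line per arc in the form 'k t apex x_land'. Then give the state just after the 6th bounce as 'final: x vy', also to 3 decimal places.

Arc 1: start y=7.060, vy=10.250 → t=2.636, apex=12.415, x_land=33.264, impact vy=-15.607
  bounce: vy ← 0.68·15.607 = 10.613
Arc 2: start y=0.000, vy=10.613 → t=2.164, apex=5.741, x_land=60.569, impact vy=-10.613
  bounce: vy ← 0.68·10.613 = 7.217
Arc 3: start y=0.000, vy=7.217 → t=1.471, apex=2.654, x_land=79.137, impact vy=-7.217
  bounce: vy ← 0.68·7.217 = 4.907
Arc 4: start y=0.000, vy=4.907 → t=1.000, apex=1.227, x_land=91.763, impact vy=-4.907
  bounce: vy ← 0.68·4.907 = 3.337
Arc 5: start y=0.000, vy=3.337 → t=0.680, apex=0.568, x_land=100.349, impact vy=-3.337
  bounce: vy ← 0.68·3.337 = 2.269
Arc 6: start y=0.000, vy=2.269 → t=0.463, apex=0.262, x_land=106.187, impact vy=-2.269
  bounce: vy ← 0.68·2.269 = 1.543

1 2.636 12.415 33.264
2 2.164 5.741 60.569
3 1.471 2.654 79.137
4 1.000 1.227 91.763
5 0.680 0.568 100.349
6 0.463 0.262 106.187
final: 106.187 1.543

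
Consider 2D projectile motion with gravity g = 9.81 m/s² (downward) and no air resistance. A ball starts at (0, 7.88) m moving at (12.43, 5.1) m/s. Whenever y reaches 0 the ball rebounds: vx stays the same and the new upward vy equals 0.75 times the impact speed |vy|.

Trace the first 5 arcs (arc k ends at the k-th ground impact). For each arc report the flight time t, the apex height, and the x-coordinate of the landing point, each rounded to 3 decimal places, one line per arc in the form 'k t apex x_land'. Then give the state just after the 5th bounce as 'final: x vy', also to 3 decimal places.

1 1.890 9.206 23.491
2 2.055 5.178 49.034
3 1.541 2.913 68.191
4 1.156 1.638 82.559
5 0.867 0.922 93.335
final: 93.335 3.189

Arc 1: start y=7.880, vy=5.100 → t=1.890, apex=9.206, x_land=23.491, impact vy=-13.439
  bounce: vy ← 0.75·13.439 = 10.079
Arc 2: start y=0.000, vy=10.079 → t=2.055, apex=5.178, x_land=49.034, impact vy=-10.079
  bounce: vy ← 0.75·10.079 = 7.560
Arc 3: start y=0.000, vy=7.560 → t=1.541, apex=2.913, x_land=68.191, impact vy=-7.560
  bounce: vy ← 0.75·7.560 = 5.670
Arc 4: start y=0.000, vy=5.670 → t=1.156, apex=1.638, x_land=82.559, impact vy=-5.670
  bounce: vy ← 0.75·5.670 = 4.252
Arc 5: start y=0.000, vy=4.252 → t=0.867, apex=0.922, x_land=93.335, impact vy=-4.252
  bounce: vy ← 0.75·4.252 = 3.189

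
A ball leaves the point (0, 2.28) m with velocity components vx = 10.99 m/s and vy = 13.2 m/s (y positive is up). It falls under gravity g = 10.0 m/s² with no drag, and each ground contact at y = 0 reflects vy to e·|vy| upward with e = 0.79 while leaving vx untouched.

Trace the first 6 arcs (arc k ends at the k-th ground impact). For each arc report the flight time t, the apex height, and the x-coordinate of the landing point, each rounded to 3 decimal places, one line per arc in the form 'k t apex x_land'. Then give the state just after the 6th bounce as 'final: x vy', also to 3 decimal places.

1 2.803 10.992 30.802
2 2.343 6.860 56.548
3 1.851 4.281 76.887
4 1.462 2.672 92.955
5 1.155 1.668 105.649
6 0.912 1.041 115.677
final: 115.677 3.604

Arc 1: start y=2.280, vy=13.200 → t=2.803, apex=10.992, x_land=30.802, impact vy=-14.827
  bounce: vy ← 0.79·14.827 = 11.713
Arc 2: start y=0.000, vy=11.713 → t=2.343, apex=6.860, x_land=56.548, impact vy=-11.713
  bounce: vy ← 0.79·11.713 = 9.254
Arc 3: start y=0.000, vy=9.254 → t=1.851, apex=4.281, x_land=76.887, impact vy=-9.254
  bounce: vy ← 0.79·9.254 = 7.310
Arc 4: start y=0.000, vy=7.310 → t=1.462, apex=2.672, x_land=92.955, impact vy=-7.310
  bounce: vy ← 0.79·7.310 = 5.775
Arc 5: start y=0.000, vy=5.775 → t=1.155, apex=1.668, x_land=105.649, impact vy=-5.775
  bounce: vy ← 0.79·5.775 = 4.562
Arc 6: start y=0.000, vy=4.562 → t=0.912, apex=1.041, x_land=115.677, impact vy=-4.562
  bounce: vy ← 0.79·4.562 = 3.604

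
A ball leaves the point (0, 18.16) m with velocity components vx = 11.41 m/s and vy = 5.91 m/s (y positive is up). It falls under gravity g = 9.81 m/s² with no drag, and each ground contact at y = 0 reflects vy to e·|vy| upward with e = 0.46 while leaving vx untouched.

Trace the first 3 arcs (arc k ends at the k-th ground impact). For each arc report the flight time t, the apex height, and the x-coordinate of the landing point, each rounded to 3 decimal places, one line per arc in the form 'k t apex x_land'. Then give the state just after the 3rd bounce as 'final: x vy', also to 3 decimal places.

Arc 1: start y=18.160, vy=5.910 → t=2.619, apex=19.940, x_land=29.879, impact vy=-19.779
  bounce: vy ← 0.46·19.779 = 9.099
Arc 2: start y=0.000, vy=9.099 → t=1.855, apex=4.219, x_land=51.044, impact vy=-9.099
  bounce: vy ← 0.46·9.099 = 4.185
Arc 3: start y=0.000, vy=4.185 → t=0.853, apex=0.893, x_land=60.780, impact vy=-4.185
  bounce: vy ← 0.46·4.185 = 1.925

1 2.619 19.940 29.879
2 1.855 4.219 51.044
3 0.853 0.893 60.780
final: 60.780 1.925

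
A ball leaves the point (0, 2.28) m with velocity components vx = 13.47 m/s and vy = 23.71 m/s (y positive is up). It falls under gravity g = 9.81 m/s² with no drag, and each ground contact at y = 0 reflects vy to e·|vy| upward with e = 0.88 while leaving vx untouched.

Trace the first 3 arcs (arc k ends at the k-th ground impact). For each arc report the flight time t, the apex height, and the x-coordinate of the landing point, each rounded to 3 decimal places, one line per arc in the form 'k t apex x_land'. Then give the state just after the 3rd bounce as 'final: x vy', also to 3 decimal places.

Arc 1: start y=2.280, vy=23.710 → t=4.928, apex=30.933, x_land=66.382, impact vy=-24.635
  bounce: vy ← 0.88·24.635 = 21.679
Arc 2: start y=0.000, vy=21.679 → t=4.420, apex=23.954, x_land=125.917, impact vy=-21.679
  bounce: vy ← 0.88·21.679 = 19.078
Arc 3: start y=0.000, vy=19.078 → t=3.889, apex=18.550, x_land=178.307, impact vy=-19.078
  bounce: vy ← 0.88·19.078 = 16.788

1 4.928 30.933 66.382
2 4.420 23.954 125.917
3 3.889 18.550 178.307
final: 178.307 16.788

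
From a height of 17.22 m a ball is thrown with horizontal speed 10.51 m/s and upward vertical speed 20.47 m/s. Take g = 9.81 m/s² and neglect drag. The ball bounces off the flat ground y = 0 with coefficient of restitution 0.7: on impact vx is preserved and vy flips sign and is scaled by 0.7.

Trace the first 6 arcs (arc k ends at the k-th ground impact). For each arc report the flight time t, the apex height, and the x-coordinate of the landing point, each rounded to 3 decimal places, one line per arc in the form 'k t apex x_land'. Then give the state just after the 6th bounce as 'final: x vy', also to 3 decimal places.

Arc 1: start y=17.220, vy=20.470 → t=4.891, apex=38.577, x_land=51.405, impact vy=-27.511
  bounce: vy ← 0.7·27.511 = 19.258
Arc 2: start y=0.000, vy=19.258 → t=3.926, apex=18.903, x_land=92.669, impact vy=-19.258
  bounce: vy ← 0.7·19.258 = 13.481
Arc 3: start y=0.000, vy=13.481 → t=2.748, apex=9.262, x_land=121.554, impact vy=-13.481
  bounce: vy ← 0.7·13.481 = 9.436
Arc 4: start y=0.000, vy=9.436 → t=1.924, apex=4.539, x_land=141.774, impact vy=-9.436
  bounce: vy ← 0.7·9.436 = 6.605
Arc 5: start y=0.000, vy=6.605 → t=1.347, apex=2.224, x_land=155.928, impact vy=-6.605
  bounce: vy ← 0.7·6.605 = 4.624
Arc 6: start y=0.000, vy=4.624 → t=0.943, apex=1.090, x_land=165.835, impact vy=-4.624
  bounce: vy ← 0.7·4.624 = 3.237

1 4.891 38.577 51.405
2 3.926 18.903 92.669
3 2.748 9.262 121.554
4 1.924 4.539 141.774
5 1.347 2.224 155.928
6 0.943 1.090 165.835
final: 165.835 3.237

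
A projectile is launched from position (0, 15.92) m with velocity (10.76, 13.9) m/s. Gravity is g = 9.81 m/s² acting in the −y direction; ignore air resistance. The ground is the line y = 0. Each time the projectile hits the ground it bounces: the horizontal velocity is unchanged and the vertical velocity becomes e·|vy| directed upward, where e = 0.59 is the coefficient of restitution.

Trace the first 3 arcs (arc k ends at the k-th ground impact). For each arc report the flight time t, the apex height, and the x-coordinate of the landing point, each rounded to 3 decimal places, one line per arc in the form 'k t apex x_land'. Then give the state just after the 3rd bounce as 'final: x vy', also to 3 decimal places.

1 3.709 25.768 39.908
2 2.705 8.970 69.009
3 1.596 3.122 86.179
final: 86.179 4.618

Arc 1: start y=15.920, vy=13.900 → t=3.709, apex=25.768, x_land=39.908, impact vy=-22.485
  bounce: vy ← 0.59·22.485 = 13.266
Arc 2: start y=0.000, vy=13.266 → t=2.705, apex=8.970, x_land=69.009, impact vy=-13.266
  bounce: vy ← 0.59·13.266 = 7.827
Arc 3: start y=0.000, vy=7.827 → t=1.596, apex=3.122, x_land=86.179, impact vy=-7.827
  bounce: vy ← 0.59·7.827 = 4.618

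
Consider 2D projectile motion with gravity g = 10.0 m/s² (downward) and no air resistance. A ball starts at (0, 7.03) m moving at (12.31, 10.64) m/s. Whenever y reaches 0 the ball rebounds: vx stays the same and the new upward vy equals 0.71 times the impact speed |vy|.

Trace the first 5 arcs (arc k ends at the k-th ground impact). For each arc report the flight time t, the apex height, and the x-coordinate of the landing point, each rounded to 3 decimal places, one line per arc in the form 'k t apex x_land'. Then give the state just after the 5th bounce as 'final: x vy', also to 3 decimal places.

1 2.657 12.690 32.709
2 2.262 6.397 60.558
3 1.606 3.225 80.330
4 1.140 1.626 94.369
5 0.810 0.819 104.336
final: 104.336 2.874

Arc 1: start y=7.030, vy=10.640 → t=2.657, apex=12.690, x_land=32.709, impact vy=-15.931
  bounce: vy ← 0.71·15.931 = 11.311
Arc 2: start y=0.000, vy=11.311 → t=2.262, apex=6.397, x_land=60.558, impact vy=-11.311
  bounce: vy ← 0.71·11.311 = 8.031
Arc 3: start y=0.000, vy=8.031 → t=1.606, apex=3.225, x_land=80.330, impact vy=-8.031
  bounce: vy ← 0.71·8.031 = 5.702
Arc 4: start y=0.000, vy=5.702 → t=1.140, apex=1.626, x_land=94.369, impact vy=-5.702
  bounce: vy ← 0.71·5.702 = 4.048
Arc 5: start y=0.000, vy=4.048 → t=0.810, apex=0.819, x_land=104.336, impact vy=-4.048
  bounce: vy ← 0.71·4.048 = 2.874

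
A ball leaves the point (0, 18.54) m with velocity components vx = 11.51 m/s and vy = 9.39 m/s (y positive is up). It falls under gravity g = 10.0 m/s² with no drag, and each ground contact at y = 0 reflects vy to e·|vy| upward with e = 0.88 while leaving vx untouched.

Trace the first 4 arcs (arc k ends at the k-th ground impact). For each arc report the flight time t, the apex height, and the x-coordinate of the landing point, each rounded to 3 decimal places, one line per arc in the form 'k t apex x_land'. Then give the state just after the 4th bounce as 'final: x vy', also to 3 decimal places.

1 3.081 22.949 35.466
2 3.771 17.771 78.866
3 3.318 13.762 117.057
4 2.920 10.657 150.665
final: 150.665 12.848

Arc 1: start y=18.540, vy=9.390 → t=3.081, apex=22.949, x_land=35.466, impact vy=-21.424
  bounce: vy ← 0.88·21.424 = 18.853
Arc 2: start y=0.000, vy=18.853 → t=3.771, apex=17.771, x_land=78.866, impact vy=-18.853
  bounce: vy ← 0.88·18.853 = 16.590
Arc 3: start y=0.000, vy=16.590 → t=3.318, apex=13.762, x_land=117.057, impact vy=-16.590
  bounce: vy ← 0.88·16.590 = 14.600
Arc 4: start y=0.000, vy=14.600 → t=2.920, apex=10.657, x_land=150.665, impact vy=-14.600
  bounce: vy ← 0.88·14.600 = 12.848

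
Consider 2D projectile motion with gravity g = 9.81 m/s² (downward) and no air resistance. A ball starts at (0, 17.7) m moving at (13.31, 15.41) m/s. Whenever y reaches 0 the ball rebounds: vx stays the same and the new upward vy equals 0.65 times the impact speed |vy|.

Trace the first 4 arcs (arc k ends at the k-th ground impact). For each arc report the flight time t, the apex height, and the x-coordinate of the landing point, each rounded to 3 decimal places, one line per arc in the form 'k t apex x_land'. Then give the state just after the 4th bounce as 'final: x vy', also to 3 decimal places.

Arc 1: start y=17.700, vy=15.410 → t=4.036, apex=29.803, x_land=53.717, impact vy=-24.181
  bounce: vy ← 0.65·24.181 = 15.718
Arc 2: start y=0.000, vy=15.718 → t=3.204, apex=12.592, x_land=96.368, impact vy=-15.718
  bounce: vy ← 0.65·15.718 = 10.217
Arc 3: start y=0.000, vy=10.217 → t=2.083, apex=5.320, x_land=124.092, impact vy=-10.217
  bounce: vy ← 0.65·10.217 = 6.641
Arc 4: start y=0.000, vy=6.641 → t=1.354, apex=2.248, x_land=142.112, impact vy=-6.641
  bounce: vy ← 0.65·6.641 = 4.317

1 4.036 29.803 53.717
2 3.204 12.592 96.368
3 2.083 5.320 124.092
4 1.354 2.248 142.112
final: 142.112 4.317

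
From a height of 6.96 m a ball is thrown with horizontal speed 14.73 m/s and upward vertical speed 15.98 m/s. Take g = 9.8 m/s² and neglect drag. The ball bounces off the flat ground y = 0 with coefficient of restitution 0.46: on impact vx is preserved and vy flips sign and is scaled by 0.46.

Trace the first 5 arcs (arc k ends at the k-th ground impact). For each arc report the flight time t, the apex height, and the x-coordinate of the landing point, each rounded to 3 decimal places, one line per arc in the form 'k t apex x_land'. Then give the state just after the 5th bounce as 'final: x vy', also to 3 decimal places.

1 3.650 19.989 53.770
2 1.858 4.230 81.140
3 0.855 0.895 93.731
4 0.393 0.189 99.522
5 0.181 0.040 102.186
final: 102.186 0.408

Arc 1: start y=6.960, vy=15.980 → t=3.650, apex=19.989, x_land=53.770, impact vy=-19.793
  bounce: vy ← 0.46·19.793 = 9.105
Arc 2: start y=0.000, vy=9.105 → t=1.858, apex=4.230, x_land=81.140, impact vy=-9.105
  bounce: vy ← 0.46·9.105 = 4.188
Arc 3: start y=0.000, vy=4.188 → t=0.855, apex=0.895, x_land=93.731, impact vy=-4.188
  bounce: vy ← 0.46·4.188 = 1.927
Arc 4: start y=0.000, vy=1.927 → t=0.393, apex=0.189, x_land=99.522, impact vy=-1.927
  bounce: vy ← 0.46·1.927 = 0.886
Arc 5: start y=0.000, vy=0.886 → t=0.181, apex=0.040, x_land=102.186, impact vy=-0.886
  bounce: vy ← 0.46·0.886 = 0.408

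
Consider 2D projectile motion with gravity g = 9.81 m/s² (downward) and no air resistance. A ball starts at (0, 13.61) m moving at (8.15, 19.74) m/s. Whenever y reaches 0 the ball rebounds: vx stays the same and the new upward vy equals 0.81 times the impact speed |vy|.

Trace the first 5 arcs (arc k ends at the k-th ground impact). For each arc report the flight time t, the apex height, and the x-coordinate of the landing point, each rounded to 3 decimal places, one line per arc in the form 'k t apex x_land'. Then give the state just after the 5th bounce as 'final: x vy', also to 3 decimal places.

Arc 1: start y=13.610, vy=19.740 → t=4.624, apex=33.471, x_land=37.689, impact vy=-25.626
  bounce: vy ← 0.81·25.626 = 20.757
Arc 2: start y=0.000, vy=20.757 → t=4.232, apex=21.960, x_land=72.179, impact vy=-20.757
  bounce: vy ← 0.81·20.757 = 16.813
Arc 3: start y=0.000, vy=16.813 → t=3.428, apex=14.408, x_land=100.115, impact vy=-16.813
  bounce: vy ← 0.81·16.813 = 13.619
Arc 4: start y=0.000, vy=13.619 → t=2.777, apex=9.453, x_land=122.744, impact vy=-13.619
  bounce: vy ← 0.81·13.619 = 11.031
Arc 5: start y=0.000, vy=11.031 → t=2.249, apex=6.202, x_land=141.073, impact vy=-11.031
  bounce: vy ← 0.81·11.031 = 8.935

1 4.624 33.471 37.689
2 4.232 21.960 72.179
3 3.428 14.408 100.115
4 2.777 9.453 122.744
5 2.249 6.202 141.073
final: 141.073 8.935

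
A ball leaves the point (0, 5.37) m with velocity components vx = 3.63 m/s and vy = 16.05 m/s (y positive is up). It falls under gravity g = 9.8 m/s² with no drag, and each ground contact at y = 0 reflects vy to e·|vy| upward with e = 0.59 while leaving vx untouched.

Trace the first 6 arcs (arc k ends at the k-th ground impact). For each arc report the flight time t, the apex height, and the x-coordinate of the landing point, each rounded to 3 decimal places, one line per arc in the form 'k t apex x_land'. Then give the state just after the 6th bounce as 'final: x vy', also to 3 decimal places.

1 3.582 18.513 13.001
2 2.294 6.444 21.327
3 1.353 2.243 26.239
4 0.798 0.781 29.137
5 0.471 0.272 30.847
6 0.278 0.095 31.856
final: 31.856 0.803

Arc 1: start y=5.370, vy=16.050 → t=3.582, apex=18.513, x_land=13.001, impact vy=-19.049
  bounce: vy ← 0.59·19.049 = 11.239
Arc 2: start y=0.000, vy=11.239 → t=2.294, apex=6.444, x_land=21.327, impact vy=-11.239
  bounce: vy ← 0.59·11.239 = 6.631
Arc 3: start y=0.000, vy=6.631 → t=1.353, apex=2.243, x_land=26.239, impact vy=-6.631
  bounce: vy ← 0.59·6.631 = 3.912
Arc 4: start y=0.000, vy=3.912 → t=0.798, apex=0.781, x_land=29.137, impact vy=-3.912
  bounce: vy ← 0.59·3.912 = 2.308
Arc 5: start y=0.000, vy=2.308 → t=0.471, apex=0.272, x_land=30.847, impact vy=-2.308
  bounce: vy ← 0.59·2.308 = 1.362
Arc 6: start y=0.000, vy=1.362 → t=0.278, apex=0.095, x_land=31.856, impact vy=-1.362
  bounce: vy ← 0.59·1.362 = 0.803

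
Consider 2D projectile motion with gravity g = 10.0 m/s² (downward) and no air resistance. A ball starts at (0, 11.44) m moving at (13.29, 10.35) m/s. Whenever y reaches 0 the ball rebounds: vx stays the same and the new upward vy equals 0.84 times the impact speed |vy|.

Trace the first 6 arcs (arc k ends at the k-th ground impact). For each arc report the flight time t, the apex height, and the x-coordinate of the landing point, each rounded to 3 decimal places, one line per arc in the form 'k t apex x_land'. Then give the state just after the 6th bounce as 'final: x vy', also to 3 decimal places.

Arc 1: start y=11.440, vy=10.350 → t=2.868, apex=16.796, x_land=38.113, impact vy=-18.328
  bounce: vy ← 0.84·18.328 = 15.396
Arc 2: start y=0.000, vy=15.396 → t=3.079, apex=11.851, x_land=79.035, impact vy=-15.396
  bounce: vy ← 0.84·15.396 = 12.932
Arc 3: start y=0.000, vy=12.932 → t=2.586, apex=8.362, x_land=113.409, impact vy=-12.932
  bounce: vy ← 0.84·12.932 = 10.863
Arc 4: start y=0.000, vy=10.863 → t=2.173, apex=5.900, x_land=142.284, impact vy=-10.863
  bounce: vy ← 0.84·10.863 = 9.125
Arc 5: start y=0.000, vy=9.125 → t=1.825, apex=4.163, x_land=166.538, impact vy=-9.125
  bounce: vy ← 0.84·9.125 = 7.665
Arc 6: start y=0.000, vy=7.665 → t=1.533, apex=2.938, x_land=186.912, impact vy=-7.665
  bounce: vy ← 0.84·7.665 = 6.439

1 2.868 16.796 38.113
2 3.079 11.851 79.035
3 2.586 8.362 113.409
4 2.173 5.900 142.284
5 1.825 4.163 166.538
6 1.533 2.938 186.912
final: 186.912 6.439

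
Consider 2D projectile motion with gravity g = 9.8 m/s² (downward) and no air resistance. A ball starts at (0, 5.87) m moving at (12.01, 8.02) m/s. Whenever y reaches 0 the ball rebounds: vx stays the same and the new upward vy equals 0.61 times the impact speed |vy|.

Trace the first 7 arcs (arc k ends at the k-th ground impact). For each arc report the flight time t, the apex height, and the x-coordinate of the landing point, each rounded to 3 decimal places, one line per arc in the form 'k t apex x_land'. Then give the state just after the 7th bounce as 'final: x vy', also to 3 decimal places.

1 2.185 9.152 26.242
2 1.667 3.405 46.266
3 1.017 1.267 58.481
4 0.620 0.471 65.932
5 0.378 0.175 70.477
6 0.231 0.065 73.249
7 0.141 0.024 74.941
final: 74.941 0.421

Arc 1: start y=5.870, vy=8.020 → t=2.185, apex=9.152, x_land=26.242, impact vy=-13.393
  bounce: vy ← 0.61·13.393 = 8.170
Arc 2: start y=0.000, vy=8.170 → t=1.667, apex=3.405, x_land=46.266, impact vy=-8.170
  bounce: vy ← 0.61·8.170 = 4.984
Arc 3: start y=0.000, vy=4.984 → t=1.017, apex=1.267, x_land=58.481, impact vy=-4.984
  bounce: vy ← 0.61·4.984 = 3.040
Arc 4: start y=0.000, vy=3.040 → t=0.620, apex=0.471, x_land=65.932, impact vy=-3.040
  bounce: vy ← 0.61·3.040 = 1.854
Arc 5: start y=0.000, vy=1.854 → t=0.378, apex=0.175, x_land=70.477, impact vy=-1.854
  bounce: vy ← 0.61·1.854 = 1.131
Arc 6: start y=0.000, vy=1.131 → t=0.231, apex=0.065, x_land=73.249, impact vy=-1.131
  bounce: vy ← 0.61·1.131 = 0.690
Arc 7: start y=0.000, vy=0.690 → t=0.141, apex=0.024, x_land=74.941, impact vy=-0.690
  bounce: vy ← 0.61·0.690 = 0.421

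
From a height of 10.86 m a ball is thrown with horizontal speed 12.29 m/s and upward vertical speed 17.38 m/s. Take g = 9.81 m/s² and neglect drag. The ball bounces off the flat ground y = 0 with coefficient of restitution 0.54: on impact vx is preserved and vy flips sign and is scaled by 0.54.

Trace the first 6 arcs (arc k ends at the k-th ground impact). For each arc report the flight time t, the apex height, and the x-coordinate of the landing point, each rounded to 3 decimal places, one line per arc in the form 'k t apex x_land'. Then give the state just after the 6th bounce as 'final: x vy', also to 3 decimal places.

1 4.085 26.256 50.208
2 2.499 7.656 80.917
3 1.349 2.233 97.500
4 0.729 0.651 106.455
5 0.393 0.190 111.291
6 0.212 0.055 113.902
final: 113.902 0.563

Arc 1: start y=10.860, vy=17.380 → t=4.085, apex=26.256, x_land=50.208, impact vy=-22.697
  bounce: vy ← 0.54·22.697 = 12.256
Arc 2: start y=0.000, vy=12.256 → t=2.499, apex=7.656, x_land=80.917, impact vy=-12.256
  bounce: vy ← 0.54·12.256 = 6.618
Arc 3: start y=0.000, vy=6.618 → t=1.349, apex=2.233, x_land=97.500, impact vy=-6.618
  bounce: vy ← 0.54·6.618 = 3.574
Arc 4: start y=0.000, vy=3.574 → t=0.729, apex=0.651, x_land=106.455, impact vy=-3.574
  bounce: vy ← 0.54·3.574 = 1.930
Arc 5: start y=0.000, vy=1.930 → t=0.393, apex=0.190, x_land=111.291, impact vy=-1.930
  bounce: vy ← 0.54·1.930 = 1.042
Arc 6: start y=0.000, vy=1.042 → t=0.212, apex=0.055, x_land=113.902, impact vy=-1.042
  bounce: vy ← 0.54·1.042 = 0.563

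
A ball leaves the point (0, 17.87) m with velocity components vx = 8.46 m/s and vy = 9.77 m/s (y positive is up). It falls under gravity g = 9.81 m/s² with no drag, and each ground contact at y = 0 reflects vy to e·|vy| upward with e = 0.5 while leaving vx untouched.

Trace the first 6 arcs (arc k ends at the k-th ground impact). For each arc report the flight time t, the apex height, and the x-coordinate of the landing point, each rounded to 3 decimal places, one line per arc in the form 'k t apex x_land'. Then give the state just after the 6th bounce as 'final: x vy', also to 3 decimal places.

1 3.149 22.735 26.639
2 2.153 5.684 44.853
3 1.076 1.421 53.960
4 0.538 0.355 58.513
5 0.269 0.089 60.790
6 0.135 0.022 61.928
final: 61.928 0.330

Arc 1: start y=17.870, vy=9.770 → t=3.149, apex=22.735, x_land=26.639, impact vy=-21.120
  bounce: vy ← 0.5·21.120 = 10.560
Arc 2: start y=0.000, vy=10.560 → t=2.153, apex=5.684, x_land=44.853, impact vy=-10.560
  bounce: vy ← 0.5·10.560 = 5.280
Arc 3: start y=0.000, vy=5.280 → t=1.076, apex=1.421, x_land=53.960, impact vy=-5.280
  bounce: vy ← 0.5·5.280 = 2.640
Arc 4: start y=0.000, vy=2.640 → t=0.538, apex=0.355, x_land=58.513, impact vy=-2.640
  bounce: vy ← 0.5·2.640 = 1.320
Arc 5: start y=0.000, vy=1.320 → t=0.269, apex=0.089, x_land=60.790, impact vy=-1.320
  bounce: vy ← 0.5·1.320 = 0.660
Arc 6: start y=0.000, vy=0.660 → t=0.135, apex=0.022, x_land=61.928, impact vy=-0.660
  bounce: vy ← 0.5·0.660 = 0.330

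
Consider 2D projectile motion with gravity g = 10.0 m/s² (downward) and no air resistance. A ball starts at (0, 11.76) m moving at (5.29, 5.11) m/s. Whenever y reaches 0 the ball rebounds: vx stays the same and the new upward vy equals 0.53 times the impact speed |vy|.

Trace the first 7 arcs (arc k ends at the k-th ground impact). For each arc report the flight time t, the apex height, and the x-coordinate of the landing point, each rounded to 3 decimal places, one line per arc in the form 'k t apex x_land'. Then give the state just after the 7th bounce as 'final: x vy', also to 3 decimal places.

1 2.128 13.066 11.255
2 1.714 3.670 20.319
3 0.908 1.031 25.123
4 0.481 0.290 27.669
5 0.255 0.081 29.019
6 0.135 0.023 29.734
7 0.072 0.006 30.113
final: 30.113 0.190

Arc 1: start y=11.760, vy=5.110 → t=2.128, apex=13.066, x_land=11.255, impact vy=-16.165
  bounce: vy ← 0.53·16.165 = 8.568
Arc 2: start y=0.000, vy=8.568 → t=1.714, apex=3.670, x_land=20.319, impact vy=-8.568
  bounce: vy ← 0.53·8.568 = 4.541
Arc 3: start y=0.000, vy=4.541 → t=0.908, apex=1.031, x_land=25.123, impact vy=-4.541
  bounce: vy ← 0.53·4.541 = 2.407
Arc 4: start y=0.000, vy=2.407 → t=0.481, apex=0.290, x_land=27.669, impact vy=-2.407
  bounce: vy ← 0.53·2.407 = 1.276
Arc 5: start y=0.000, vy=1.276 → t=0.255, apex=0.081, x_land=29.019, impact vy=-1.276
  bounce: vy ← 0.53·1.276 = 0.676
Arc 6: start y=0.000, vy=0.676 → t=0.135, apex=0.023, x_land=29.734, impact vy=-0.676
  bounce: vy ← 0.53·0.676 = 0.358
Arc 7: start y=0.000, vy=0.358 → t=0.072, apex=0.006, x_land=30.113, impact vy=-0.358
  bounce: vy ← 0.53·0.358 = 0.190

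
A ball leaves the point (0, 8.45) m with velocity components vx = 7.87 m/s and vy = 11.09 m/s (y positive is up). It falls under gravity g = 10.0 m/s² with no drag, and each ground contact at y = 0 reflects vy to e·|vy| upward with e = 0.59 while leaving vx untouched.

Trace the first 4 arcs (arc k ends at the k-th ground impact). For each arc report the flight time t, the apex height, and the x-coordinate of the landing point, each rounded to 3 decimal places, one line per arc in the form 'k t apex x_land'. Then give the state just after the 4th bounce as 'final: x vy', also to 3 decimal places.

Arc 1: start y=8.450, vy=11.090 → t=2.818, apex=14.599, x_land=22.176, impact vy=-17.088
  bounce: vy ← 0.59·17.088 = 10.082
Arc 2: start y=0.000, vy=10.082 → t=2.016, apex=5.082, x_land=38.044, impact vy=-10.082
  bounce: vy ← 0.59·10.082 = 5.948
Arc 3: start y=0.000, vy=5.948 → t=1.190, apex=1.769, x_land=47.407, impact vy=-5.948
  bounce: vy ← 0.59·5.948 = 3.509
Arc 4: start y=0.000, vy=3.509 → t=0.702, apex=0.616, x_land=52.931, impact vy=-3.509
  bounce: vy ← 0.59·3.509 = 2.071

1 2.818 14.599 22.176
2 2.016 5.082 38.044
3 1.190 1.769 47.407
4 0.702 0.616 52.931
final: 52.931 2.071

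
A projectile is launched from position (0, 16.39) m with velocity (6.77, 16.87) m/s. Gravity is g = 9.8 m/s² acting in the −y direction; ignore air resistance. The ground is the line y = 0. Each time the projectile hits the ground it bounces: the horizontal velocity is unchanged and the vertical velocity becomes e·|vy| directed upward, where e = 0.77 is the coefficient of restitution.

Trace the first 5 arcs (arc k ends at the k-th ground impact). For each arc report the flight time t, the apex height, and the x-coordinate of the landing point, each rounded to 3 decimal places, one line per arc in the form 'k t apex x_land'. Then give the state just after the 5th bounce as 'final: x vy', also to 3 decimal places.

1 4.233 30.910 28.658
2 3.868 18.327 54.843
3 2.978 10.866 75.006
4 2.293 6.442 90.532
5 1.766 3.820 102.486
final: 102.486 6.662

Arc 1: start y=16.390, vy=16.870 → t=4.233, apex=30.910, x_land=28.658, impact vy=-24.614
  bounce: vy ← 0.77·24.614 = 18.953
Arc 2: start y=0.000, vy=18.953 → t=3.868, apex=18.327, x_land=54.843, impact vy=-18.953
  bounce: vy ← 0.77·18.953 = 14.594
Arc 3: start y=0.000, vy=14.594 → t=2.978, apex=10.866, x_land=75.006, impact vy=-14.594
  bounce: vy ← 0.77·14.594 = 11.237
Arc 4: start y=0.000, vy=11.237 → t=2.293, apex=6.442, x_land=90.532, impact vy=-11.237
  bounce: vy ← 0.77·11.237 = 8.653
Arc 5: start y=0.000, vy=8.653 → t=1.766, apex=3.820, x_land=102.486, impact vy=-8.653
  bounce: vy ← 0.77·8.653 = 6.662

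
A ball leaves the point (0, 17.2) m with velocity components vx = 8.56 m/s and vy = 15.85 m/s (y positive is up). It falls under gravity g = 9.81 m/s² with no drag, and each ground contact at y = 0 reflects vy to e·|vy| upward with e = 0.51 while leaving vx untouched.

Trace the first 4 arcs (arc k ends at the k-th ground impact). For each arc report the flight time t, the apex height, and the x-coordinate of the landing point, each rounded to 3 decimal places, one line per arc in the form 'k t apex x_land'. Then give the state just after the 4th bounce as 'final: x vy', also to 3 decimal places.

1 4.089 30.004 35.002
2 2.523 7.804 56.596
3 1.287 2.030 67.610
4 0.656 0.528 73.226
final: 73.226 1.641

Arc 1: start y=17.200, vy=15.850 → t=4.089, apex=30.004, x_land=35.002, impact vy=-24.263
  bounce: vy ← 0.51·24.263 = 12.374
Arc 2: start y=0.000, vy=12.374 → t=2.523, apex=7.804, x_land=56.596, impact vy=-12.374
  bounce: vy ← 0.51·12.374 = 6.311
Arc 3: start y=0.000, vy=6.311 → t=1.287, apex=2.030, x_land=67.610, impact vy=-6.311
  bounce: vy ← 0.51·6.311 = 3.218
Arc 4: start y=0.000, vy=3.218 → t=0.656, apex=0.528, x_land=73.226, impact vy=-3.218
  bounce: vy ← 0.51·3.218 = 1.641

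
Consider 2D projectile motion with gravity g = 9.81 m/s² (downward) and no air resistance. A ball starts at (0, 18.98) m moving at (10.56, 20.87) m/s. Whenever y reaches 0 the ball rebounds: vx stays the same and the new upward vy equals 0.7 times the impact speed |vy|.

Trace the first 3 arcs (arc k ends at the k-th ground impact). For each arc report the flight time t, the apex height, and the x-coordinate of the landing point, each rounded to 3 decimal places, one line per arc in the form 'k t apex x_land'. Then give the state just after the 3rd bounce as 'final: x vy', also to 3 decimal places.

1 5.025 41.180 53.063
2 4.056 20.178 95.900
3 2.840 9.887 125.885
final: 125.885 9.750

Arc 1: start y=18.980, vy=20.870 → t=5.025, apex=41.180, x_land=53.063, impact vy=-28.424
  bounce: vy ← 0.7·28.424 = 19.897
Arc 2: start y=0.000, vy=19.897 → t=4.056, apex=20.178, x_land=95.900, impact vy=-19.897
  bounce: vy ← 0.7·19.897 = 13.928
Arc 3: start y=0.000, vy=13.928 → t=2.840, apex=9.887, x_land=125.885, impact vy=-13.928
  bounce: vy ← 0.7·13.928 = 9.750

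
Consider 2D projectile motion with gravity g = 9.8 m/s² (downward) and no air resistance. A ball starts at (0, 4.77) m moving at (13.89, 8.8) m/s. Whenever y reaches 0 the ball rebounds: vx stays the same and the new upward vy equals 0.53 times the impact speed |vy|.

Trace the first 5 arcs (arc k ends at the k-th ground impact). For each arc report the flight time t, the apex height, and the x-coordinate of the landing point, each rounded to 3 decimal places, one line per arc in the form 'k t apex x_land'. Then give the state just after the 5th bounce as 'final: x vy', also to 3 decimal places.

Arc 1: start y=4.770, vy=8.800 → t=2.232, apex=8.721, x_land=31.003, impact vy=-13.074
  bounce: vy ← 0.53·13.074 = 6.929
Arc 2: start y=0.000, vy=6.929 → t=1.414, apex=2.450, x_land=50.646, impact vy=-6.929
  bounce: vy ← 0.53·6.929 = 3.673
Arc 3: start y=0.000, vy=3.673 → t=0.749, apex=0.688, x_land=61.056, impact vy=-3.673
  bounce: vy ← 0.53·3.673 = 1.946
Arc 4: start y=0.000, vy=1.946 → t=0.397, apex=0.193, x_land=66.574, impact vy=-1.946
  bounce: vy ← 0.53·1.946 = 1.032
Arc 5: start y=0.000, vy=1.032 → t=0.211, apex=0.054, x_land=69.498, impact vy=-1.032
  bounce: vy ← 0.53·1.032 = 0.547

1 2.232 8.721 31.003
2 1.414 2.450 50.646
3 0.749 0.688 61.056
4 0.397 0.193 66.574
5 0.211 0.054 69.498
final: 69.498 0.547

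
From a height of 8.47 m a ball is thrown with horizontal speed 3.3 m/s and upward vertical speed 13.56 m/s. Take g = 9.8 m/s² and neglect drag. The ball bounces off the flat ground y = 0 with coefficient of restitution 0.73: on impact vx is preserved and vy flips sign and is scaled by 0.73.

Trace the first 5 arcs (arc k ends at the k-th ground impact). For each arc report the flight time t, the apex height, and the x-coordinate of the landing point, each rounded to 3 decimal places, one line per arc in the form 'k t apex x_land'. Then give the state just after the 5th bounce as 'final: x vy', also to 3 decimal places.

Arc 1: start y=8.470, vy=13.560 → t=3.292, apex=17.851, x_land=10.865, impact vy=-18.705
  bounce: vy ← 0.73·18.705 = 13.655
Arc 2: start y=0.000, vy=13.655 → t=2.787, apex=9.513, x_land=20.061, impact vy=-13.655
  bounce: vy ← 0.73·13.655 = 9.968
Arc 3: start y=0.000, vy=9.968 → t=2.034, apex=5.069, x_land=26.774, impact vy=-9.968
  bounce: vy ← 0.73·9.968 = 7.277
Arc 4: start y=0.000, vy=7.277 → t=1.485, apex=2.702, x_land=31.675, impact vy=-7.277
  bounce: vy ← 0.73·7.277 = 5.312
Arc 5: start y=0.000, vy=5.312 → t=1.084, apex=1.440, x_land=35.252, impact vy=-5.312
  bounce: vy ← 0.73·5.312 = 3.878

1 3.292 17.851 10.865
2 2.787 9.513 20.061
3 2.034 5.069 26.774
4 1.485 2.702 31.675
5 1.084 1.440 35.252
final: 35.252 3.878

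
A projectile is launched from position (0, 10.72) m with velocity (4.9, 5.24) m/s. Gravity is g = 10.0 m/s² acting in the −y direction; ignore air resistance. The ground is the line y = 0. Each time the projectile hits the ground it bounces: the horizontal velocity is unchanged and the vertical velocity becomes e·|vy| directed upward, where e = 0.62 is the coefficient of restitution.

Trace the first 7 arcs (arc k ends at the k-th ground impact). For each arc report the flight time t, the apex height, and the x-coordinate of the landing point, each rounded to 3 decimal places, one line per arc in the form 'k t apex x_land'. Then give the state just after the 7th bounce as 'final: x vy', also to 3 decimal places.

1 2.079 12.093 10.188
2 1.928 4.649 19.637
3 1.196 1.787 25.496
4 0.741 0.687 29.128
5 0.460 0.264 31.380
6 0.285 0.101 32.776
7 0.177 0.039 33.642
final: 33.642 0.548

Arc 1: start y=10.720, vy=5.240 → t=2.079, apex=12.093, x_land=10.188, impact vy=-15.552
  bounce: vy ← 0.62·15.552 = 9.642
Arc 2: start y=0.000, vy=9.642 → t=1.928, apex=4.649, x_land=19.637, impact vy=-9.642
  bounce: vy ← 0.62·9.642 = 5.978
Arc 3: start y=0.000, vy=5.978 → t=1.196, apex=1.787, x_land=25.496, impact vy=-5.978
  bounce: vy ← 0.62·5.978 = 3.706
Arc 4: start y=0.000, vy=3.706 → t=0.741, apex=0.687, x_land=29.128, impact vy=-3.706
  bounce: vy ← 0.62·3.706 = 2.298
Arc 5: start y=0.000, vy=2.298 → t=0.460, apex=0.264, x_land=31.380, impact vy=-2.298
  bounce: vy ← 0.62·2.298 = 1.425
Arc 6: start y=0.000, vy=1.425 → t=0.285, apex=0.101, x_land=32.776, impact vy=-1.425
  bounce: vy ← 0.62·1.425 = 0.883
Arc 7: start y=0.000, vy=0.883 → t=0.177, apex=0.039, x_land=33.642, impact vy=-0.883
  bounce: vy ← 0.62·0.883 = 0.548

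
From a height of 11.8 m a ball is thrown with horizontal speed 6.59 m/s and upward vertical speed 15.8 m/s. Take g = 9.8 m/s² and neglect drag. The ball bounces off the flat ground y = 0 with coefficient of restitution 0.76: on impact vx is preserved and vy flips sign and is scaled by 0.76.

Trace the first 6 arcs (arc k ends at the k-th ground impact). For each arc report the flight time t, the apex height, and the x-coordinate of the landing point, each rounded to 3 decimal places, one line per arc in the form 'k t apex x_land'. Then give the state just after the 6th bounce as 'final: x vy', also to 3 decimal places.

Arc 1: start y=11.800, vy=15.800 → t=3.850, apex=24.537, x_land=25.371, impact vy=-21.930
  bounce: vy ← 0.76·21.930 = 16.667
Arc 2: start y=0.000, vy=16.667 → t=3.401, apex=14.172, x_land=47.786, impact vy=-16.667
  bounce: vy ← 0.76·16.667 = 12.667
Arc 3: start y=0.000, vy=12.667 → t=2.585, apex=8.186, x_land=64.822, impact vy=-12.667
  bounce: vy ← 0.76·12.667 = 9.627
Arc 4: start y=0.000, vy=9.627 → t=1.965, apex=4.728, x_land=77.769, impact vy=-9.627
  bounce: vy ← 0.76·9.627 = 7.316
Arc 5: start y=0.000, vy=7.316 → t=1.493, apex=2.731, x_land=87.608, impact vy=-7.316
  bounce: vy ← 0.76·7.316 = 5.560
Arc 6: start y=0.000, vy=5.560 → t=1.135, apex=1.577, x_land=95.087, impact vy=-5.560
  bounce: vy ← 0.76·5.560 = 4.226

1 3.850 24.537 25.371
2 3.401 14.172 47.786
3 2.585 8.186 64.822
4 1.965 4.728 77.769
5 1.493 2.731 87.608
6 1.135 1.577 95.087
final: 95.087 4.226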